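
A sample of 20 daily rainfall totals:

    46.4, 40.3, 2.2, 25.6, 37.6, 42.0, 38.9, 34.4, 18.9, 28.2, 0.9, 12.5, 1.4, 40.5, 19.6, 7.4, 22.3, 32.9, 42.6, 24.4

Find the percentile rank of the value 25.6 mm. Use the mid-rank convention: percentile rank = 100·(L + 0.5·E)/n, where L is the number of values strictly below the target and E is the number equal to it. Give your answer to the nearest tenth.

47.5

Sorted: 0.9, 1.4, 2.2, 7.4, 12.5, 18.9, 19.6, 22.3, 24.4, 25.6, 28.2, 32.9, 34.4, 37.6, 38.9, 40.3, 40.5, 42.0, 42.6, 46.4.
Count below 25.6: L = 9; count equal: E = 1; n = 20.
Percentile rank = 100·(9 + 0.5·1)/20 = 100·9.5/20 = 47.5.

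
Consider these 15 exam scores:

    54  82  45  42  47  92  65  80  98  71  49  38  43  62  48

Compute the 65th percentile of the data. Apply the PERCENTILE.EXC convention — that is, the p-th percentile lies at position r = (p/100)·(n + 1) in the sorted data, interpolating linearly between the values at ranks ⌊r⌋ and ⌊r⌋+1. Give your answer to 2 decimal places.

Sorted: 38, 42, 43, 45, 47, 48, 49, 54, 62, 65, 71, 80, 82, 92, 98.
n = 15.
r = (65/100)·(15 + 1) = 10.4.
Rank 10 is 65 and rank 11 is 71.
Interpolate: 65 + 0.4·(71 − 65) = 65 + 0.4·6 = 67.4.

67.40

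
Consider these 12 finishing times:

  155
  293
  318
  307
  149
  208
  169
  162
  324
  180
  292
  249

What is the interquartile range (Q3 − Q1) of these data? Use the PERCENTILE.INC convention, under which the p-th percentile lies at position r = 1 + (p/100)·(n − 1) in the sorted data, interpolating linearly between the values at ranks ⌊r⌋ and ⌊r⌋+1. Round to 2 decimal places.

129.25

Sorted: 149, 155, 162, 169, 180, 208, 249, 292, 293, 307, 318, 324.
n = 12.
P25: r = 3.75; ranks 3–4 are 162, 169; interpolating gives 167.25.
P75: r = 9.25; ranks 9–10 are 293, 307; interpolating gives 296.5.
Difference: 296.5 − 167.25 = 129.25.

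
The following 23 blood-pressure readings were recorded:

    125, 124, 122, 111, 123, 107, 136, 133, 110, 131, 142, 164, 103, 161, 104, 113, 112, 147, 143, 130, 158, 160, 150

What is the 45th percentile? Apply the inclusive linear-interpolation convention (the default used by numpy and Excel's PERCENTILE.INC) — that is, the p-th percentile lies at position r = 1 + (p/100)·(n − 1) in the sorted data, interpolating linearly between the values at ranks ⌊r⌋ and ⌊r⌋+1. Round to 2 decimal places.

Sorted: 103, 104, 107, 110, 111, 112, 113, 122, 123, 124, 125, 130, 131, 133, 136, 142, 143, 147, 150, 158, 160, 161, 164.
n = 23.
r = 1 + (45/100)·(23 − 1) = 1 + 9.9 = 10.9.
Rank 10 is 124 and rank 11 is 125.
Interpolate: 124 + 0.9·(125 − 124) = 124 + 0.9·1 = 124.9.

124.90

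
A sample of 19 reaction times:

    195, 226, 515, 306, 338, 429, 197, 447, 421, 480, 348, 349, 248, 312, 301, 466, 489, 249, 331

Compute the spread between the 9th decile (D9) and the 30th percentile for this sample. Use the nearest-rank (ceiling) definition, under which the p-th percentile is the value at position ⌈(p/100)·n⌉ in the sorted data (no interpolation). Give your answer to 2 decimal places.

Sorted: 195, 197, 226, 248, 249, 301, 306, 312, 331, 338, 348, 349, 421, 429, 447, 466, 480, 489, 515.
n = 19.
P30: rank ⌈30/100·19⌉ = 6 → 301.
P90: rank ⌈90/100·19⌉ = 18 → 489.
Difference: 489 − 301 = 188.

188.00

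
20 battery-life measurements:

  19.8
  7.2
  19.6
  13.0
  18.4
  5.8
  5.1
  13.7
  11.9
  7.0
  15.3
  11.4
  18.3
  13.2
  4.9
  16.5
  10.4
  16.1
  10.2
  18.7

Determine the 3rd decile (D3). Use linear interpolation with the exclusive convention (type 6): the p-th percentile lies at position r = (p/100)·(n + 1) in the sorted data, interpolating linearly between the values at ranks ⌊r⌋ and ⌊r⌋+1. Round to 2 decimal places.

10.26

Sorted: 4.9, 5.1, 5.8, 7.0, 7.2, 10.2, 10.4, 11.4, 11.9, 13.0, 13.2, 13.7, 15.3, 16.1, 16.5, 18.3, 18.4, 18.7, 19.6, 19.8.
n = 20.
r = (30/100)·(20 + 1) = 6.3.
Rank 6 is 10.2 and rank 7 is 10.4.
Interpolate: 10.2 + 0.3·(10.4 − 10.2) = 10.2 + 0.3·0.2 = 10.26.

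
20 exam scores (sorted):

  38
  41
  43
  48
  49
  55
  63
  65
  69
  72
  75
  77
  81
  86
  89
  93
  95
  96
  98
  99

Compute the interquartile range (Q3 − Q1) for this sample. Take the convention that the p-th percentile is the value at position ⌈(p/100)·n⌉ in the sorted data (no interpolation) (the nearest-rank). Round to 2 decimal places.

n = 20.
P25: rank ⌈25/100·20⌉ = 5 → 49.
P75: rank ⌈75/100·20⌉ = 15 → 89.
Difference: 89 − 49 = 40.

40.00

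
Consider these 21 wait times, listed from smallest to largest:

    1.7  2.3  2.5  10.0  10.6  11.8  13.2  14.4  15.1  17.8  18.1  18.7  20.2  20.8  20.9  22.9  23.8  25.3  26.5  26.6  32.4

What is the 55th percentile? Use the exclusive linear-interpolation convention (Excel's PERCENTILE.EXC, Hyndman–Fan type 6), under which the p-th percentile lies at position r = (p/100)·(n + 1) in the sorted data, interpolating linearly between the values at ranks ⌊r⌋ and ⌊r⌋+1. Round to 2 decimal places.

18.85

n = 21.
r = (55/100)·(21 + 1) = 12.1.
Rank 12 is 18.7 and rank 13 is 20.2.
Interpolate: 18.7 + 0.1·(20.2 − 18.7) = 18.7 + 0.1·1.5 = 18.85.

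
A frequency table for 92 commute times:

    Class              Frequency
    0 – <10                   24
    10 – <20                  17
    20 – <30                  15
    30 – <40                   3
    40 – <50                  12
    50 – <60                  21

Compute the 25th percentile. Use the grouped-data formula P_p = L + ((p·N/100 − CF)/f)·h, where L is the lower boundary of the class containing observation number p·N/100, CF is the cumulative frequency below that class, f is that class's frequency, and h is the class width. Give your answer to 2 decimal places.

N = 92; target position k = 25/100 · 92 = 23.
Cumulative frequencies: 24, 41, 56, 59, 71, 92.
Observation 23 falls in the class 0 – <10.
L = 0, CF = 0, f = 24, h = 10.
P25 = 0 + ((23 − 0)/24)·10 = 0 + 9.58333 = 9.58333.

9.58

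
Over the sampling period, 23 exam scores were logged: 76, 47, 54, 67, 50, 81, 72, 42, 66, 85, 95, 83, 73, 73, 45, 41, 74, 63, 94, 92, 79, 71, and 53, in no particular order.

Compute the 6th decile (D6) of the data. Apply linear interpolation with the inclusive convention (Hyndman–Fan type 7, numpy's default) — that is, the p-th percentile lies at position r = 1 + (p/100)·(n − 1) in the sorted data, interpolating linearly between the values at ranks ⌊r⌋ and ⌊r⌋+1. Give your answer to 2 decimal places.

Sorted: 41, 42, 45, 47, 50, 53, 54, 63, 66, 67, 71, 72, 73, 73, 74, 76, 79, 81, 83, 85, 92, 94, 95.
n = 23.
r = 1 + (60/100)·(23 − 1) = 1 + 13.2 = 14.2.
Rank 14 is 73 and rank 15 is 74.
Interpolate: 73 + 0.2·(74 − 73) = 73 + 0.2·1 = 73.2.

73.20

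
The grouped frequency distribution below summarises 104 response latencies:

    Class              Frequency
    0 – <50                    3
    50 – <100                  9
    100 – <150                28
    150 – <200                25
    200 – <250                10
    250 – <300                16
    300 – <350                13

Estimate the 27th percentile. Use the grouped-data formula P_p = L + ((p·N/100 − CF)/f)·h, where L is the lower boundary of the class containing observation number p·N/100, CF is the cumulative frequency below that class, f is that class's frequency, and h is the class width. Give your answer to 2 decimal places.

N = 104; target position k = 27/100 · 104 = 28.08.
Cumulative frequencies: 3, 12, 40, 65, 75, 91, 104.
Observation 28.08 falls in the class 100 – <150.
L = 100, CF = 12, f = 28, h = 50.
P27 = 100 + ((28.08 − 12)/28)·50 = 100 + 28.7143 = 128.714.

128.71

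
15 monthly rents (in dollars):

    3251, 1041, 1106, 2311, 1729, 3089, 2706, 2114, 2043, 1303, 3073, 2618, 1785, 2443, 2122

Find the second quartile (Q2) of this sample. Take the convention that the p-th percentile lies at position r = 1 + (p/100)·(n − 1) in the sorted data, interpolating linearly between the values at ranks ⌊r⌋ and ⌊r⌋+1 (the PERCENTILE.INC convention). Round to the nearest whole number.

2122

Sorted: 1041, 1106, 1303, 1729, 1785, 2043, 2114, 2122, 2311, 2443, 2618, 2706, 3073, 3089, 3251.
n = 15.
r = 1 + (50/100)·(15 − 1) = 1 + 7 = 8.
r is an integer, so P50 is the value at rank 8: 2122.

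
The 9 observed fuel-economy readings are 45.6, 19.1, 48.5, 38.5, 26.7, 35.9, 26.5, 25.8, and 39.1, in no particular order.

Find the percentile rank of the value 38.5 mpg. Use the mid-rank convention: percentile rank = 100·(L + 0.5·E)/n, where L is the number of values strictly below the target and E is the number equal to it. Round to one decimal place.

Sorted: 19.1, 25.8, 26.5, 26.7, 35.9, 38.5, 39.1, 45.6, 48.5.
Count below 38.5: L = 5; count equal: E = 1; n = 9.
Percentile rank = 100·(5 + 0.5·1)/9 = 100·5.5/9 = 61.11.

61.1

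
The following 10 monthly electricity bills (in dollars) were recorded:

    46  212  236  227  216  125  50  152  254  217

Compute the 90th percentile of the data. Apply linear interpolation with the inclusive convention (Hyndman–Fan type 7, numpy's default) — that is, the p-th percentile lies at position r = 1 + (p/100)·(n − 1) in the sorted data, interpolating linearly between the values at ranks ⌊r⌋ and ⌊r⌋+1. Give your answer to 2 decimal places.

Sorted: 46, 50, 125, 152, 212, 216, 217, 227, 236, 254.
n = 10.
r = 1 + (90/100)·(10 − 1) = 1 + 8.1 = 9.1.
Rank 9 is 236 and rank 10 is 254.
Interpolate: 236 + 0.1·(254 − 236) = 236 + 0.1·18 = 237.8.

237.80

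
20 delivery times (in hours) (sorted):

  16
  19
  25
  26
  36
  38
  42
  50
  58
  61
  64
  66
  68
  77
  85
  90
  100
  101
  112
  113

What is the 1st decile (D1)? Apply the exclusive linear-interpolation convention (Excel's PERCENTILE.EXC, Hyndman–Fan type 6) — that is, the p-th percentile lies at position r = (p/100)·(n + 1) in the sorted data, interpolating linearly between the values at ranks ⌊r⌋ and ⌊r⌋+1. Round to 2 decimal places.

n = 20.
r = (10/100)·(20 + 1) = 2.1.
Rank 2 is 19 and rank 3 is 25.
Interpolate: 19 + 0.1·(25 − 19) = 19 + 0.1·6 = 19.6.

19.60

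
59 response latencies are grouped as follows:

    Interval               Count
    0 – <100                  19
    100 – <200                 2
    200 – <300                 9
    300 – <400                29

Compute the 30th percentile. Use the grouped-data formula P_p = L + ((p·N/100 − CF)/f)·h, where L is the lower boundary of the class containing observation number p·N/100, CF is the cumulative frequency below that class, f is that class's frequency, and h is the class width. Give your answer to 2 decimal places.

N = 59; target position k = 30/100 · 59 = 17.7.
Cumulative frequencies: 19, 21, 30, 59.
Observation 17.7 falls in the class 0 – <100.
L = 0, CF = 0, f = 19, h = 100.
P30 = 0 + ((17.7 − 0)/19)·100 = 0 + 93.1579 = 93.1579.

93.16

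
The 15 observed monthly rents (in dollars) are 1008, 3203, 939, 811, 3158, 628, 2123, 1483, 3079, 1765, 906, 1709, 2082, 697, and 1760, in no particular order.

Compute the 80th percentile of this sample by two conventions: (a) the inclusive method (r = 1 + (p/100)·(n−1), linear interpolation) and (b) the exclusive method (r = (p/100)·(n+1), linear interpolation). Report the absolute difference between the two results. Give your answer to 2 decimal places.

573.60

Sorted: 628, 697, 811, 906, 939, 1008, 1483, 1709, 1760, 1765, 2082, 2123, 3079, 3158, 3203.
n = 15.
(a) r = 12.2; between ranks 12 (2123) and 13 (3079): 2314.2.
(b) r = 12.8; between ranks 12 (2123) and 13 (3079): 2887.8.
|2314.2 − 2887.8| = 573.6.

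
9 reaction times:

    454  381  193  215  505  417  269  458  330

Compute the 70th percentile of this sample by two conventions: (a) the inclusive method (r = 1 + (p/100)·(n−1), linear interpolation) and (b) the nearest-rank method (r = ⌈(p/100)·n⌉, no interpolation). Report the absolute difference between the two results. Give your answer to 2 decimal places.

14.80

Sorted: 193, 215, 269, 330, 381, 417, 454, 458, 505.
n = 9.
(a) r = 6.6; between ranks 6 (417) and 7 (454): 439.2.
(b) the nearest-rank method: rank 7 → 454.
|439.2 − 454| = 14.8.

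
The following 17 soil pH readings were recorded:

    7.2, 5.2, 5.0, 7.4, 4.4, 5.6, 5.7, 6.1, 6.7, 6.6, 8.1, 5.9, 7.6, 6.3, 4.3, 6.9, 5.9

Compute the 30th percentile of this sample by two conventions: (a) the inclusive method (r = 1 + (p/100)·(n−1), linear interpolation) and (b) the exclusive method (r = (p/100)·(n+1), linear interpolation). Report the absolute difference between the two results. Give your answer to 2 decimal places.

Sorted: 4.3, 4.4, 5.0, 5.2, 5.6, 5.7, 5.9, 5.9, 6.1, 6.3, 6.6, 6.7, 6.9, 7.2, 7.4, 7.6, 8.1.
n = 17.
(a) r = 5.8; between ranks 5 (5.6) and 6 (5.7): 5.68.
(b) r = 5.4; between ranks 5 (5.6) and 6 (5.7): 5.64.
|5.68 − 5.64| = 0.04.

0.04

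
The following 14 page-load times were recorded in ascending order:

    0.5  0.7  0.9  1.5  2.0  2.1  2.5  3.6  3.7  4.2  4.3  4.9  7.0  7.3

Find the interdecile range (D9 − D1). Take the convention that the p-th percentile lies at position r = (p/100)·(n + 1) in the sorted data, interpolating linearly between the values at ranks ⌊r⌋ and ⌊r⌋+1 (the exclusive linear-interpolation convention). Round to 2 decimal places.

6.55

n = 14.
P10: r = 1.5; ranks 1–2 are 0.5, 0.7; interpolating gives 0.6.
P90: r = 13.5; ranks 13–14 are 7.0, 7.3; interpolating gives 7.15.
Difference: 7.15 − 0.6 = 6.55.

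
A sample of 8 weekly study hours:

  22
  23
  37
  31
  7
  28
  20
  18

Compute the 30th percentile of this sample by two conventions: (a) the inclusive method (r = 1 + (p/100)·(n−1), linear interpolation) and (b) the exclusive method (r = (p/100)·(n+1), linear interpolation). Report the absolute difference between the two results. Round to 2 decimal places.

0.80

Sorted: 7, 18, 20, 22, 23, 28, 31, 37.
n = 8.
(a) r = 3.1; between ranks 3 (20) and 4 (22): 20.2.
(b) r = 2.7; between ranks 2 (18) and 3 (20): 19.4.
|20.2 − 19.4| = 0.8.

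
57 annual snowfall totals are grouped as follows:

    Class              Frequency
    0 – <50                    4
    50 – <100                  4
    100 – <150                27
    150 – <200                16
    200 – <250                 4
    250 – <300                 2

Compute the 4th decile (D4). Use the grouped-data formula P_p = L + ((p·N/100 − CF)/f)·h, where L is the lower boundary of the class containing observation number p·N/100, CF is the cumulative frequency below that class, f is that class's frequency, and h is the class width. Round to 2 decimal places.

N = 57; target position k = 40/100 · 57 = 22.8.
Cumulative frequencies: 4, 8, 35, 51, 55, 57.
Observation 22.8 falls in the class 100 – <150.
L = 100, CF = 8, f = 27, h = 50.
P40 = 100 + ((22.8 − 8)/27)·50 = 100 + 27.4074 = 127.407.

127.41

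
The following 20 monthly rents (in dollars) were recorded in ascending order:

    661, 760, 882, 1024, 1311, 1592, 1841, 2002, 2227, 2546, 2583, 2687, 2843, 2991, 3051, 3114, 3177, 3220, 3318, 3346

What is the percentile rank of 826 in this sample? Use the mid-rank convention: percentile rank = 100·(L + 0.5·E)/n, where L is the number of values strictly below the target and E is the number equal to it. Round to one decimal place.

Count below 826: L = 2; count equal: E = 0; n = 20.
Percentile rank = 100·(2 + 0.5·0)/20 = 100·2/20 = 10.

10.0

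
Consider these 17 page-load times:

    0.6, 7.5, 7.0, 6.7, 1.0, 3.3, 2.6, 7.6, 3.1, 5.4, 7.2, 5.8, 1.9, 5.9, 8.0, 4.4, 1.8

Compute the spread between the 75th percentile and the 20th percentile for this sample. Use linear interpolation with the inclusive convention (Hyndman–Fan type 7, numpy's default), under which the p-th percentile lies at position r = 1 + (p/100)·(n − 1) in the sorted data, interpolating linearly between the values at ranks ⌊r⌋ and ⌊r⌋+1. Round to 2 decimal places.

Sorted: 0.6, 1.0, 1.8, 1.9, 2.6, 3.1, 3.3, 4.4, 5.4, 5.8, 5.9, 6.7, 7.0, 7.2, 7.5, 7.6, 8.0.
n = 17.
P20: r = 4.2; ranks 4–5 are 1.9, 2.6; interpolating gives 2.04.
P75: r = 13 (integer) → 7.
Difference: 7 − 2.04 = 4.96.

4.96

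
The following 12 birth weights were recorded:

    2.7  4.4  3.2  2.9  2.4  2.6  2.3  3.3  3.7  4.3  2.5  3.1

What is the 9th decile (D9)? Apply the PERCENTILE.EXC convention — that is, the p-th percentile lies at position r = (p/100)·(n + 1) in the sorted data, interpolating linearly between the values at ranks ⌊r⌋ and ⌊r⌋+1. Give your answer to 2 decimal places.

4.37

Sorted: 2.3, 2.4, 2.5, 2.6, 2.7, 2.9, 3.1, 3.2, 3.3, 3.7, 4.3, 4.4.
n = 12.
r = (90/100)·(12 + 1) = 11.7.
Rank 11 is 4.3 and rank 12 is 4.4.
Interpolate: 4.3 + 0.7·(4.4 − 4.3) = 4.3 + 0.7·0.1 = 4.37.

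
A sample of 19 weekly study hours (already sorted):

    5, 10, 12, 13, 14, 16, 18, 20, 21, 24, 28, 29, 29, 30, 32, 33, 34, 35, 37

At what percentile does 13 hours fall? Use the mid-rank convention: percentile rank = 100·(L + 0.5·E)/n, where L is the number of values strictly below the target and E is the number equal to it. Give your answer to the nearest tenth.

Count below 13: L = 3; count equal: E = 1; n = 19.
Percentile rank = 100·(3 + 0.5·1)/19 = 100·3.5/19 = 18.42.

18.4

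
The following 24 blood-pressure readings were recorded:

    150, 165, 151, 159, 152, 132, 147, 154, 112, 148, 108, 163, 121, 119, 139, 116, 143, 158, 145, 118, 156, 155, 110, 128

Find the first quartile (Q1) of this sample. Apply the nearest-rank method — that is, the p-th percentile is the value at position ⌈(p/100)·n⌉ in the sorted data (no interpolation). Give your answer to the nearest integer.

Sorted: 108, 110, 112, 116, 118, 119, 121, 128, 132, 139, 143, 145, 147, 148, 150, 151, 152, 154, 155, 156, 158, 159, 163, 165.
n = 24.
Position = ⌈25/100 · 24⌉ = ⌈6⌉ = 6.
The value at rank 6 is 119.

119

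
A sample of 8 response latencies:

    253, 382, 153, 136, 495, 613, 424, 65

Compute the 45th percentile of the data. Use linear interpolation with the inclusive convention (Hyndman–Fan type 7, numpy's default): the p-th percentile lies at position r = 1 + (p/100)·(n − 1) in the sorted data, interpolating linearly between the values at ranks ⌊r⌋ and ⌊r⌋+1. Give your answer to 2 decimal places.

Sorted: 65, 136, 153, 253, 382, 424, 495, 613.
n = 8.
r = 1 + (45/100)·(8 − 1) = 1 + 3.15 = 4.15.
Rank 4 is 253 and rank 5 is 382.
Interpolate: 253 + 0.15·(382 − 253) = 253 + 0.15·129 = 272.35.

272.35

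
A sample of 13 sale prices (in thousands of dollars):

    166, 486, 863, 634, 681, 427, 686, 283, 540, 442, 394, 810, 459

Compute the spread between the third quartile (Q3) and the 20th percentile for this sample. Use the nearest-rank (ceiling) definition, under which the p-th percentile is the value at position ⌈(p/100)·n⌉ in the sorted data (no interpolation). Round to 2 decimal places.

287.00

Sorted: 166, 283, 394, 427, 442, 459, 486, 540, 634, 681, 686, 810, 863.
n = 13.
P20: rank ⌈20/100·13⌉ = 3 → 394.
P75: rank ⌈75/100·13⌉ = 10 → 681.
Difference: 681 − 394 = 287.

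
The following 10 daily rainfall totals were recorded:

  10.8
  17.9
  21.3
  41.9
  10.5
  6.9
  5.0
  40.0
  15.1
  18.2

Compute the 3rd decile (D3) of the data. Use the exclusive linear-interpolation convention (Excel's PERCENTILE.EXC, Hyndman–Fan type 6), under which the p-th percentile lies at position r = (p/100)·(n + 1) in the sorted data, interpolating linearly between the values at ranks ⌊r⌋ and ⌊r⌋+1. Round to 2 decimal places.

Sorted: 5.0, 6.9, 10.5, 10.8, 15.1, 17.9, 18.2, 21.3, 40.0, 41.9.
n = 10.
r = (30/100)·(10 + 1) = 3.3.
Rank 3 is 10.5 and rank 4 is 10.8.
Interpolate: 10.5 + 0.3·(10.8 − 10.5) = 10.5 + 0.3·0.3 = 10.59.

10.59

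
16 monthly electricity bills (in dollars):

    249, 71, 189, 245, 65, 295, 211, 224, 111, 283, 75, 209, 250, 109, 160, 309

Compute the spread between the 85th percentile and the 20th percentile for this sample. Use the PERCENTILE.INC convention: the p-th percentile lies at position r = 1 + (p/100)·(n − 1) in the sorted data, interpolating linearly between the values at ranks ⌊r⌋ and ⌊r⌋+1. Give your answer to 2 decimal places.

165.75

Sorted: 65, 71, 75, 109, 111, 160, 189, 209, 211, 224, 245, 249, 250, 283, 295, 309.
n = 16.
P20: r = 4 (integer) → 109.
P85: r = 13.75; ranks 13–14 are 250, 283; interpolating gives 274.75.
Difference: 274.75 − 109 = 165.75.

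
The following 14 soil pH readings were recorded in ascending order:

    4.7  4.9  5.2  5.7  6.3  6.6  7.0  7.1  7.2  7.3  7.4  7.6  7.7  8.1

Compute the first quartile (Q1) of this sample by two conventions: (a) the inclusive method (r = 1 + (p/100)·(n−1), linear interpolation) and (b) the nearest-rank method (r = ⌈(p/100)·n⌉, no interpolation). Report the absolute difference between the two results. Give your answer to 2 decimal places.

n = 14.
(a) r = 4.25; between ranks 4 (5.7) and 5 (6.3): 5.85.
(b) the nearest-rank method: rank 4 → 5.7.
|5.85 − 5.7| = 0.15.

0.15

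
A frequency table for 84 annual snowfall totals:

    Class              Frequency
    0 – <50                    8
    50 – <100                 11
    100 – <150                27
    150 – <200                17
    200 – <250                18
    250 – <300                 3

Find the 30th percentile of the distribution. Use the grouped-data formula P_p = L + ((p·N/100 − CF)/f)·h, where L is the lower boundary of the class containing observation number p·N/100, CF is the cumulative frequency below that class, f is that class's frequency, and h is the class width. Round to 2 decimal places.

111.48

N = 84; target position k = 30/100 · 84 = 25.2.
Cumulative frequencies: 8, 19, 46, 63, 81, 84.
Observation 25.2 falls in the class 100 – <150.
L = 100, CF = 19, f = 27, h = 50.
P30 = 100 + ((25.2 − 19)/27)·50 = 100 + 11.4815 = 111.481.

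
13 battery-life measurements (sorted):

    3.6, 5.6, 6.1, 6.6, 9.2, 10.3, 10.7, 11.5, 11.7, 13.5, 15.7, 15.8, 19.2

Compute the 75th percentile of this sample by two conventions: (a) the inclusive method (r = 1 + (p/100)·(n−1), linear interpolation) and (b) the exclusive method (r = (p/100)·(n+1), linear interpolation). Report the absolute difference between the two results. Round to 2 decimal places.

n = 13.
(a) r = 10 → value at rank 10 = 13.5.
(b) r = 10.5; between ranks 10 (13.5) and 11 (15.7): 14.6.
|13.5 − 14.6| = 1.1.

1.10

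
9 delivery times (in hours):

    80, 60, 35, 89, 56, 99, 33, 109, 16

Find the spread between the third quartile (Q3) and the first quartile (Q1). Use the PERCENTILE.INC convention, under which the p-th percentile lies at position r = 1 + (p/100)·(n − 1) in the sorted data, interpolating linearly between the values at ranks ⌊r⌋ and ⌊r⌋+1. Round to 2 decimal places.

54.00

Sorted: 16, 33, 35, 56, 60, 80, 89, 99, 109.
n = 9.
P25: r = 3 (integer) → 35.
P75: r = 7 (integer) → 89.
Difference: 89 − 35 = 54.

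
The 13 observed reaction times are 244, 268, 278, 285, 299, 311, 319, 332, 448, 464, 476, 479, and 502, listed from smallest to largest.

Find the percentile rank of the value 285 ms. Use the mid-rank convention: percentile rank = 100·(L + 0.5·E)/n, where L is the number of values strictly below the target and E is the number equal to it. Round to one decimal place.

26.9

Count below 285: L = 3; count equal: E = 1; n = 13.
Percentile rank = 100·(3 + 0.5·1)/13 = 100·3.5/13 = 26.92.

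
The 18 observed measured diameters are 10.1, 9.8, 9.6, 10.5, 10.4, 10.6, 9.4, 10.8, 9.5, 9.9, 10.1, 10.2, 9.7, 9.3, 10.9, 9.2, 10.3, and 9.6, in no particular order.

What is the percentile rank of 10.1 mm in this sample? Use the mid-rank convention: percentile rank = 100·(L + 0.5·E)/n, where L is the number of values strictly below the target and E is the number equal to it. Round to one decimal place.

Sorted: 9.2, 9.3, 9.4, 9.5, 9.6, 9.6, 9.7, 9.8, 9.9, 10.1, 10.1, 10.2, 10.3, 10.4, 10.5, 10.6, 10.8, 10.9.
Count below 10.1: L = 9; count equal: E = 2; n = 18.
Percentile rank = 100·(9 + 0.5·2)/18 = 100·10/18 = 55.56.

55.6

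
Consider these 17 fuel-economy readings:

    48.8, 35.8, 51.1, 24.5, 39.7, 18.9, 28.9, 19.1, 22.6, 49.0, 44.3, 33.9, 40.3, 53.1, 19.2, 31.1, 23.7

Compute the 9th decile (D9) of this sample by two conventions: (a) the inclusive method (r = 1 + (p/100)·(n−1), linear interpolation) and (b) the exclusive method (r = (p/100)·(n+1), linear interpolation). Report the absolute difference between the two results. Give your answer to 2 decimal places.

1.66

Sorted: 18.9, 19.1, 19.2, 22.6, 23.7, 24.5, 28.9, 31.1, 33.9, 35.8, 39.7, 40.3, 44.3, 48.8, 49.0, 51.1, 53.1.
n = 17.
(a) r = 15.4; between ranks 15 (49.0) and 16 (51.1): 49.84.
(b) r = 16.2; between ranks 16 (51.1) and 17 (53.1): 51.5.
|49.84 − 51.5| = 1.66.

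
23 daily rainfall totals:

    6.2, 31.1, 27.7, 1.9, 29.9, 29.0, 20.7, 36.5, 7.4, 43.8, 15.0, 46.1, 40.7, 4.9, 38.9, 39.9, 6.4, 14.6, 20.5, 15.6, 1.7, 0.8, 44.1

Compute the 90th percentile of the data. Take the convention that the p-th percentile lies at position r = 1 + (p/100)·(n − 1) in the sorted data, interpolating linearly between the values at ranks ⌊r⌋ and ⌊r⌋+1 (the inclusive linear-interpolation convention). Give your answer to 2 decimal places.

43.18

Sorted: 0.8, 1.7, 1.9, 4.9, 6.2, 6.4, 7.4, 14.6, 15.0, 15.6, 20.5, 20.7, 27.7, 29.0, 29.9, 31.1, 36.5, 38.9, 39.9, 40.7, 43.8, 44.1, 46.1.
n = 23.
r = 1 + (90/100)·(23 − 1) = 1 + 19.8 = 20.8.
Rank 20 is 40.7 and rank 21 is 43.8.
Interpolate: 40.7 + 0.8·(43.8 − 40.7) = 40.7 + 0.8·3.1 = 43.18.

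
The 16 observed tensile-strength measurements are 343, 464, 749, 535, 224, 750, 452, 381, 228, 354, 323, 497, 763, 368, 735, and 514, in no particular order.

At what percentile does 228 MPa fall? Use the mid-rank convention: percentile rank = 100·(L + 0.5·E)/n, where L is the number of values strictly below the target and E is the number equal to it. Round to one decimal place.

Sorted: 224, 228, 323, 343, 354, 368, 381, 452, 464, 497, 514, 535, 735, 749, 750, 763.
Count below 228: L = 1; count equal: E = 1; n = 16.
Percentile rank = 100·(1 + 0.5·1)/16 = 100·1.5/16 = 9.375.

9.4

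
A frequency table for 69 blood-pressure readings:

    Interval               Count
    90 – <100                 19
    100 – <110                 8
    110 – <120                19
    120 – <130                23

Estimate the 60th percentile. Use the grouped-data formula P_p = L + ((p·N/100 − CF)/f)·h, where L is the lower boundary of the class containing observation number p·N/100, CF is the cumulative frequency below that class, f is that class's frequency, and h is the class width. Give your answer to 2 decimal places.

117.58

N = 69; target position k = 60/100 · 69 = 41.4.
Cumulative frequencies: 19, 27, 46, 69.
Observation 41.4 falls in the class 110 – <120.
L = 110, CF = 27, f = 19, h = 10.
P60 = 110 + ((41.4 − 27)/19)·10 = 110 + 7.57895 = 117.579.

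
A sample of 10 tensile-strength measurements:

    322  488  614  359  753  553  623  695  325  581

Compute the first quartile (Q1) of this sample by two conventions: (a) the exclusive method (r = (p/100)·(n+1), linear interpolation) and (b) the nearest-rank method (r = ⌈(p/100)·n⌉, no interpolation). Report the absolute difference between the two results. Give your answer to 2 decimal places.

8.50

Sorted: 322, 325, 359, 488, 553, 581, 614, 623, 695, 753.
n = 10.
(a) r = 2.75; between ranks 2 (325) and 3 (359): 350.5.
(b) the nearest-rank method: rank 3 → 359.
|350.5 − 359| = 8.5.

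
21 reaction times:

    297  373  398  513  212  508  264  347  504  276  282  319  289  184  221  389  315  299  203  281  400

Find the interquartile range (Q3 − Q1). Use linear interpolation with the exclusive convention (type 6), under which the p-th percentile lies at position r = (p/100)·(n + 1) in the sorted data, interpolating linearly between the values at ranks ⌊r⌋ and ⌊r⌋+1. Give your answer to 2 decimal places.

Sorted: 184, 203, 212, 221, 264, 276, 281, 282, 289, 297, 299, 315, 319, 347, 373, 389, 398, 400, 504, 508, 513.
n = 21.
P25: r = 5.5; ranks 5–6 are 264, 276; interpolating gives 270.
P75: r = 16.5; ranks 16–17 are 389, 398; interpolating gives 393.5.
Difference: 393.5 − 270 = 123.5.

123.50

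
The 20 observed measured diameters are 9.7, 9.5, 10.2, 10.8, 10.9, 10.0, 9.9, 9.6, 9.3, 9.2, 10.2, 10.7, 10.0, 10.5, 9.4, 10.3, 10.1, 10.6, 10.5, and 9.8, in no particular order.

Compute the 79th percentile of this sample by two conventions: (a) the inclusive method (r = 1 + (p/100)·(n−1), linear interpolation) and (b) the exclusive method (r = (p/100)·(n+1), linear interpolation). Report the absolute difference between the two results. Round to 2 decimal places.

Sorted: 9.2, 9.3, 9.4, 9.5, 9.6, 9.7, 9.8, 9.9, 10.0, 10.0, 10.1, 10.2, 10.2, 10.3, 10.5, 10.5, 10.6, 10.7, 10.8, 10.9.
n = 20.
(a) r = 16.01; between ranks 16 (10.5) and 17 (10.6): 10.501.
(b) r = 16.59; between ranks 16 (10.5) and 17 (10.6): 10.559.
|10.501 − 10.559| = 0.058.

0.06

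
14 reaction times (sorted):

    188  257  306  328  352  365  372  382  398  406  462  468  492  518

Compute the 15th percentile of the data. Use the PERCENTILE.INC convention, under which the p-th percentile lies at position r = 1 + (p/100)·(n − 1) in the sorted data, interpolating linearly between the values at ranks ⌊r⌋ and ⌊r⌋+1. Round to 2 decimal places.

303.55

n = 14.
r = 1 + (15/100)·(14 − 1) = 1 + 1.95 = 2.95.
Rank 2 is 257 and rank 3 is 306.
Interpolate: 257 + 0.95·(306 − 257) = 257 + 0.95·49 = 303.55.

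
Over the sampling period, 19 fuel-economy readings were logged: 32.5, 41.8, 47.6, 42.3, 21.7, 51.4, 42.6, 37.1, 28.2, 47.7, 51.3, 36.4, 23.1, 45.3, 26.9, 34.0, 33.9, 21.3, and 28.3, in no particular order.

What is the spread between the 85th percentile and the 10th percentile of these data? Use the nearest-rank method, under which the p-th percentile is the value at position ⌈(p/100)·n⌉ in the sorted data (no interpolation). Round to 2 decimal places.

26.00

Sorted: 21.3, 21.7, 23.1, 26.9, 28.2, 28.3, 32.5, 33.9, 34.0, 36.4, 37.1, 41.8, 42.3, 42.6, 45.3, 47.6, 47.7, 51.3, 51.4.
n = 19.
P10: rank ⌈10/100·19⌉ = 2 → 21.7.
P85: rank ⌈85/100·19⌉ = 17 → 47.7.
Difference: 47.7 − 21.7 = 26.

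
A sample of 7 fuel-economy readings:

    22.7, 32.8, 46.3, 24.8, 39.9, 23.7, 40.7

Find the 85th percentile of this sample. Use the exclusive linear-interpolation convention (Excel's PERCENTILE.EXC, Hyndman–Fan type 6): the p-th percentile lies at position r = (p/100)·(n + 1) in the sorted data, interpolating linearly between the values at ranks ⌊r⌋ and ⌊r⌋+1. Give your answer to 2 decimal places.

Sorted: 22.7, 23.7, 24.8, 32.8, 39.9, 40.7, 46.3.
n = 7.
r = (85/100)·(7 + 1) = 6.8.
Rank 6 is 40.7 and rank 7 is 46.3.
Interpolate: 40.7 + 0.8·(46.3 − 40.7) = 40.7 + 0.8·5.6 = 45.18.

45.18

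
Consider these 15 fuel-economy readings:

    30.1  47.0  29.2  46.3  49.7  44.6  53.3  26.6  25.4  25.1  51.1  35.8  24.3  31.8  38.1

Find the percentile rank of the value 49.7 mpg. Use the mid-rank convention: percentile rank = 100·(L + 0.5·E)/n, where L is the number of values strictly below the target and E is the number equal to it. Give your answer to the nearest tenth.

83.3

Sorted: 24.3, 25.1, 25.4, 26.6, 29.2, 30.1, 31.8, 35.8, 38.1, 44.6, 46.3, 47.0, 49.7, 51.1, 53.3.
Count below 49.7: L = 12; count equal: E = 1; n = 15.
Percentile rank = 100·(12 + 0.5·1)/15 = 100·12.5/15 = 83.33.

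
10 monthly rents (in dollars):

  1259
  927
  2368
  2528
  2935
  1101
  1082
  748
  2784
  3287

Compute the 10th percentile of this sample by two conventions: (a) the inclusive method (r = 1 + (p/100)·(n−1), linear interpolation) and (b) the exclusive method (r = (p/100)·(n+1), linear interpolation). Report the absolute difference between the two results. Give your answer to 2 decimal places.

Sorted: 748, 927, 1082, 1101, 1259, 2368, 2528, 2784, 2935, 3287.
n = 10.
(a) r = 1.9; between ranks 1 (748) and 2 (927): 909.1.
(b) r = 1.1; between ranks 1 (748) and 2 (927): 765.9.
|909.1 − 765.9| = 143.2.

143.20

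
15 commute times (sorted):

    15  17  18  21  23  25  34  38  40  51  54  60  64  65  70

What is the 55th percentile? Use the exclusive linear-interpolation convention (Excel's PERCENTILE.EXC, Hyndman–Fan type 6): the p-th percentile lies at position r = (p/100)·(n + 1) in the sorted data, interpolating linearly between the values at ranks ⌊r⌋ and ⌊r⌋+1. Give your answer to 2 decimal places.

39.60

n = 15.
r = (55/100)·(15 + 1) = 8.8.
Rank 8 is 38 and rank 9 is 40.
Interpolate: 38 + 0.8·(40 − 38) = 38 + 0.8·2 = 39.6.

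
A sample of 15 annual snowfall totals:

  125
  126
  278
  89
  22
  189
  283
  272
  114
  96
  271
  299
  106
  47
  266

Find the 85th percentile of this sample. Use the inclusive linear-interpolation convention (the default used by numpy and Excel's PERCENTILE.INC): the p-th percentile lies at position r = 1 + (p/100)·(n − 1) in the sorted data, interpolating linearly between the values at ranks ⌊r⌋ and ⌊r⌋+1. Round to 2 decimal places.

277.40

Sorted: 22, 47, 89, 96, 106, 114, 125, 126, 189, 266, 271, 272, 278, 283, 299.
n = 15.
r = 1 + (85/100)·(15 − 1) = 1 + 11.9 = 12.9.
Rank 12 is 272 and rank 13 is 278.
Interpolate: 272 + 0.9·(278 − 272) = 272 + 0.9·6 = 277.4.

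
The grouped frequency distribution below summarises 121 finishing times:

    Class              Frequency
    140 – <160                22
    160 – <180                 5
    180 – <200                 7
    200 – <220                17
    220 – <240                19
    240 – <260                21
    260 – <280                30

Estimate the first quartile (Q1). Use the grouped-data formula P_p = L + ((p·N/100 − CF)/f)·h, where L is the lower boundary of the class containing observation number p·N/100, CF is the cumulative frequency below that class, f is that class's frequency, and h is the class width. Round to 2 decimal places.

N = 121; target position k = 25/100 · 121 = 30.25.
Cumulative frequencies: 22, 27, 34, 51, 70, 91, 121.
Observation 30.25 falls in the class 180 – <200.
L = 180, CF = 27, f = 7, h = 20.
P25 = 180 + ((30.25 − 27)/7)·20 = 180 + 9.28571 = 189.286.

189.29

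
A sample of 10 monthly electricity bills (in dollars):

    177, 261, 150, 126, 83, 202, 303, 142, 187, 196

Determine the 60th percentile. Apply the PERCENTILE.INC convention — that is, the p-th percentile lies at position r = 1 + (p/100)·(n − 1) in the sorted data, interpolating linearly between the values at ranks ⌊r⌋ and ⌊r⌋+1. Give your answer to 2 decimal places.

190.60

Sorted: 83, 126, 142, 150, 177, 187, 196, 202, 261, 303.
n = 10.
r = 1 + (60/100)·(10 − 1) = 1 + 5.4 = 6.4.
Rank 6 is 187 and rank 7 is 196.
Interpolate: 187 + 0.4·(196 − 187) = 187 + 0.4·9 = 190.6.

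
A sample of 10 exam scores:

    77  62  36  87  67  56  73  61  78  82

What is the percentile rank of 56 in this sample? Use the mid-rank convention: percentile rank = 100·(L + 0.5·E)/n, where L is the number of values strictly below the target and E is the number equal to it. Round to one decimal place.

15.0

Sorted: 36, 56, 61, 62, 67, 73, 77, 78, 82, 87.
Count below 56: L = 1; count equal: E = 1; n = 10.
Percentile rank = 100·(1 + 0.5·1)/10 = 100·1.5/10 = 15.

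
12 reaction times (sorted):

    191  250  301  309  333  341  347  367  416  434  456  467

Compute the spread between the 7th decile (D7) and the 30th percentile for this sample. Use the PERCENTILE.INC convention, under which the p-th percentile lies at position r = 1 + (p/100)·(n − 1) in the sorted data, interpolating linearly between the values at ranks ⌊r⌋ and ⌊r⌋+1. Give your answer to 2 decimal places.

n = 12.
P30: r = 4.3; ranks 4–5 are 309, 333; interpolating gives 316.2.
P70: r = 8.7; ranks 8–9 are 367, 416; interpolating gives 401.3.
Difference: 401.3 − 316.2 = 85.1.

85.10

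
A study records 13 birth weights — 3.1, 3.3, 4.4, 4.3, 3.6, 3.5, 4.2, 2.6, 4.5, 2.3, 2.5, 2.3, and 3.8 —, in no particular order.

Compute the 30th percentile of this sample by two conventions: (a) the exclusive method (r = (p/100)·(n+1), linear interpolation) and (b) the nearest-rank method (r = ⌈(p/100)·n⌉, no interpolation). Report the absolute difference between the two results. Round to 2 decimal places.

Sorted: 2.3, 2.3, 2.5, 2.6, 3.1, 3.3, 3.5, 3.6, 3.8, 4.2, 4.3, 4.4, 4.5.
n = 13.
(a) r = 4.2; between ranks 4 (2.6) and 5 (3.1): 2.7.
(b) the nearest-rank method: rank 4 → 2.6.
|2.7 − 2.6| = 0.1.

0.10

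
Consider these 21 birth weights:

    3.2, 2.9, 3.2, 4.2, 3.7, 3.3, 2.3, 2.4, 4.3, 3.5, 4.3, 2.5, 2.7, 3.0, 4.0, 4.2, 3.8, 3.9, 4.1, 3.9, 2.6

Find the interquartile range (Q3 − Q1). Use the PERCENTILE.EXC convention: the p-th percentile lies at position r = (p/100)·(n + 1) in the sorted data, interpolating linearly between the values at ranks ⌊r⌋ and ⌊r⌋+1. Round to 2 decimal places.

1.25

Sorted: 2.3, 2.4, 2.5, 2.6, 2.7, 2.9, 3.0, 3.2, 3.2, 3.3, 3.5, 3.7, 3.8, 3.9, 3.9, 4.0, 4.1, 4.2, 4.2, 4.3, 4.3.
n = 21.
P25: r = 5.5; ranks 5–6 are 2.7, 2.9; interpolating gives 2.8.
P75: r = 16.5; ranks 16–17 are 4.0, 4.1; interpolating gives 4.05.
Difference: 4.05 − 2.8 = 1.25.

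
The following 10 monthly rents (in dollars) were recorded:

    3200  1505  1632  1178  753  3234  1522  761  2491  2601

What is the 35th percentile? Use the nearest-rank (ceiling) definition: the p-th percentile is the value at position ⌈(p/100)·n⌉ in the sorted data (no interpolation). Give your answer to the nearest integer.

1505

Sorted: 753, 761, 1178, 1505, 1522, 1632, 2491, 2601, 3200, 3234.
n = 10.
Position = ⌈35/100 · 10⌉ = ⌈3.5⌉ = 4.
The value at rank 4 is 1505.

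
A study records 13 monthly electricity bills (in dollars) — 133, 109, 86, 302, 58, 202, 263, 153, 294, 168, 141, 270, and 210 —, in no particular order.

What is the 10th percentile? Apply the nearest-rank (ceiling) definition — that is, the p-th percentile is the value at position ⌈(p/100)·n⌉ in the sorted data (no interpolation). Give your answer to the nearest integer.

Sorted: 58, 86, 109, 133, 141, 153, 168, 202, 210, 263, 270, 294, 302.
n = 13.
Position = ⌈10/100 · 13⌉ = ⌈1.3⌉ = 2.
The value at rank 2 is 86.

86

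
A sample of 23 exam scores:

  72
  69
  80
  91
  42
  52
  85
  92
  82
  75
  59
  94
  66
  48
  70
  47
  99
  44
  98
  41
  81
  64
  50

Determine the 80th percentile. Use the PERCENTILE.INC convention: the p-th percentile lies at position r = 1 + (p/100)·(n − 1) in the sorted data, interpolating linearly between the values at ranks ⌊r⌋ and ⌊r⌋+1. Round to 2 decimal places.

Sorted: 41, 42, 44, 47, 48, 50, 52, 59, 64, 66, 69, 70, 72, 75, 80, 81, 82, 85, 91, 92, 94, 98, 99.
n = 23.
r = 1 + (80/100)·(23 − 1) = 1 + 17.6 = 18.6.
Rank 18 is 85 and rank 19 is 91.
Interpolate: 85 + 0.6·(91 − 85) = 85 + 0.6·6 = 88.6.

88.60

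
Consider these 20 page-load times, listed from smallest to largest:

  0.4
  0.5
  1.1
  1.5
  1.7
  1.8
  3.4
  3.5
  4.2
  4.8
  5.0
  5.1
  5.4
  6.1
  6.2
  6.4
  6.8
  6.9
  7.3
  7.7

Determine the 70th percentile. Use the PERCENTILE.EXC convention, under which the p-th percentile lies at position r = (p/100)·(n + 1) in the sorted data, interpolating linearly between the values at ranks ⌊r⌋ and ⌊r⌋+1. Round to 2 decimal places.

6.17

n = 20.
r = (70/100)·(20 + 1) = 14.7.
Rank 14 is 6.1 and rank 15 is 6.2.
Interpolate: 6.1 + 0.7·(6.2 − 6.1) = 6.1 + 0.7·0.1 = 6.17.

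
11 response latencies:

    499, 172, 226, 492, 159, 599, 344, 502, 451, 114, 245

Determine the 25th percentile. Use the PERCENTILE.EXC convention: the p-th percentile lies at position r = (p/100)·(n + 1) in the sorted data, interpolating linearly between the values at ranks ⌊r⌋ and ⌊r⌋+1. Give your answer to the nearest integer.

172

Sorted: 114, 159, 172, 226, 245, 344, 451, 492, 499, 502, 599.
n = 11.
r = (25/100)·(11 + 1) = 3.
r is an integer, so P25 is the value at rank 3: 172.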